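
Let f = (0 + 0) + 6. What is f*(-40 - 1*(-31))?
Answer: -54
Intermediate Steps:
f = 6 (f = 0 + 6 = 6)
f*(-40 - 1*(-31)) = 6*(-40 - 1*(-31)) = 6*(-40 + 31) = 6*(-9) = -54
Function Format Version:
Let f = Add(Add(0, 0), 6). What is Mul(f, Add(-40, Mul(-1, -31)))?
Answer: -54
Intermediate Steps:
f = 6 (f = Add(0, 6) = 6)
Mul(f, Add(-40, Mul(-1, -31))) = Mul(6, Add(-40, Mul(-1, -31))) = Mul(6, Add(-40, 31)) = Mul(6, -9) = -54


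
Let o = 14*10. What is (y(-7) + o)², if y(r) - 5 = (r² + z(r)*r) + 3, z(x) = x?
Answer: 60516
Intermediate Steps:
o = 140
y(r) = 8 + 2*r² (y(r) = 5 + ((r² + r*r) + 3) = 5 + ((r² + r²) + 3) = 5 + (2*r² + 3) = 5 + (3 + 2*r²) = 8 + 2*r²)
(y(-7) + o)² = ((8 + 2*(-7)²) + 140)² = ((8 + 2*49) + 140)² = ((8 + 98) + 140)² = (106 + 140)² = 246² = 60516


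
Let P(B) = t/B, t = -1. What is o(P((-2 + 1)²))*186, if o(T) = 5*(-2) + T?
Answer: -2046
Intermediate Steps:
P(B) = -1/B
o(T) = -10 + T
o(P((-2 + 1)²))*186 = (-10 - 1/((-2 + 1)²))*186 = (-10 - 1/((-1)²))*186 = (-10 - 1/1)*186 = (-10 - 1*1)*186 = (-10 - 1)*186 = -11*186 = -2046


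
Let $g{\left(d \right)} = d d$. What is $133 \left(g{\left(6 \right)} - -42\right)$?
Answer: $10374$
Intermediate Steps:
$g{\left(d \right)} = d^{2}$
$133 \left(g{\left(6 \right)} - -42\right) = 133 \left(6^{2} - -42\right) = 133 \left(36 + \left(-21 + 63\right)\right) = 133 \left(36 + 42\right) = 133 \cdot 78 = 10374$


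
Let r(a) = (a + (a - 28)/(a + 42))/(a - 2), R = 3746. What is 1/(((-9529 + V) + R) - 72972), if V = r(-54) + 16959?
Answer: -336/20763173 ≈ -1.6182e-5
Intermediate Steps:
r(a) = (a + (-28 + a)/(42 + a))/(-2 + a)
V = 5698507/336 (V = (-28 + (-54)**2 + 43*(-54))/(-84 + (-54)**2 + 40*(-54)) + 16959 = (-28 + 2916 - 2322)/(-84 + 2916 - 2160) + 16959 = 566/672 + 16959 = (1/672)*566 + 16959 = 283/336 + 16959 = 5698507/336 ≈ 16960.)
1/(((-9529 + V) + R) - 72972) = 1/(((-9529 + 5698507/336) + 3746) - 72972) = 1/((2496763/336 + 3746) - 72972) = 1/(3755419/336 - 72972) = 1/(-20763173/336) = -336/20763173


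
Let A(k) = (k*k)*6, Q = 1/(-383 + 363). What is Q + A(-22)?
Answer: 58079/20 ≈ 2903.9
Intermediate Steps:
Q = -1/20 (Q = 1/(-20) = -1/20 ≈ -0.050000)
A(k) = 6*k**2 (A(k) = k**2*6 = 6*k**2)
Q + A(-22) = -1/20 + 6*(-22)**2 = -1/20 + 6*484 = -1/20 + 2904 = 58079/20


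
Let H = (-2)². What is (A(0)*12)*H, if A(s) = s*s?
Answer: 0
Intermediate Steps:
A(s) = s²
H = 4
(A(0)*12)*H = (0²*12)*4 = (0*12)*4 = 0*4 = 0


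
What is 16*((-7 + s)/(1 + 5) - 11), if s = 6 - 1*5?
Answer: -192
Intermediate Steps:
s = 1 (s = 6 - 5 = 1)
16*((-7 + s)/(1 + 5) - 11) = 16*((-7 + 1)/(1 + 5) - 11) = 16*(-6/6 - 11) = 16*(-6*⅙ - 11) = 16*(-1 - 11) = 16*(-12) = -192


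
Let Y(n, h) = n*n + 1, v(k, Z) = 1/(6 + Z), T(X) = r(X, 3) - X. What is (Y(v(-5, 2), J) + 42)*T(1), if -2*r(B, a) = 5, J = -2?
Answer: -19271/128 ≈ -150.55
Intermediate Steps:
r(B, a) = -5/2 (r(B, a) = -½*5 = -5/2)
T(X) = -5/2 - X
Y(n, h) = 1 + n² (Y(n, h) = n² + 1 = 1 + n²)
(Y(v(-5, 2), J) + 42)*T(1) = ((1 + (1/(6 + 2))²) + 42)*(-5/2 - 1*1) = ((1 + (1/8)²) + 42)*(-5/2 - 1) = ((1 + (⅛)²) + 42)*(-7/2) = ((1 + 1/64) + 42)*(-7/2) = (65/64 + 42)*(-7/2) = (2753/64)*(-7/2) = -19271/128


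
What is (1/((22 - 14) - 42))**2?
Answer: 1/1156 ≈ 0.00086505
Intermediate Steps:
(1/((22 - 14) - 42))**2 = (1/(8 - 42))**2 = (1/(-34))**2 = (-1/34)**2 = 1/1156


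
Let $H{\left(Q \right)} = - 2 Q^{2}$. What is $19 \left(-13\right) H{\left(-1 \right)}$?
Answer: $494$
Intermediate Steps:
$19 \left(-13\right) H{\left(-1 \right)} = 19 \left(-13\right) \left(- 2 \left(-1\right)^{2}\right) = - 247 \left(\left(-2\right) 1\right) = \left(-247\right) \left(-2\right) = 494$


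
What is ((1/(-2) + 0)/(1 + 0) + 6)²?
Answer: 121/4 ≈ 30.250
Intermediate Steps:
((1/(-2) + 0)/(1 + 0) + 6)² = ((-½ + 0)/1 + 6)² = (-½*1 + 6)² = (-½ + 6)² = (11/2)² = 121/4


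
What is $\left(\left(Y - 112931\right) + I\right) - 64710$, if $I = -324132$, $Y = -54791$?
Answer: $-556564$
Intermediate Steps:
$\left(\left(Y - 112931\right) + I\right) - 64710 = \left(\left(-54791 - 112931\right) - 324132\right) - 64710 = \left(-167722 - 324132\right) - 64710 = -491854 - 64710 = -556564$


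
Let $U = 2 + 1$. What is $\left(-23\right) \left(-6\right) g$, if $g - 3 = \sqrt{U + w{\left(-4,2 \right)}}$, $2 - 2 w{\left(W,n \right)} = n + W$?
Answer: $414 + 138 \sqrt{5} \approx 722.58$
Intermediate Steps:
$U = 3$
$w{\left(W,n \right)} = 1 - \frac{W}{2} - \frac{n}{2}$ ($w{\left(W,n \right)} = 1 - \frac{n + W}{2} = 1 - \frac{W + n}{2} = 1 - \left(\frac{W}{2} + \frac{n}{2}\right) = 1 - \frac{W}{2} - \frac{n}{2}$)
$g = 3 + \sqrt{5}$ ($g = 3 + \sqrt{3 - -2} = 3 + \sqrt{3 + \left(1 + 2 - 1\right)} = 3 + \sqrt{3 + 2} = 3 + \sqrt{5} \approx 5.2361$)
$\left(-23\right) \left(-6\right) g = \left(-23\right) \left(-6\right) \left(3 + \sqrt{5}\right) = 138 \left(3 + \sqrt{5}\right) = 414 + 138 \sqrt{5}$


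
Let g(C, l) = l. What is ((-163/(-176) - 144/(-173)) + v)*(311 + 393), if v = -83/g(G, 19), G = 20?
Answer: -6039468/3287 ≈ -1837.4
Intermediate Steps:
v = -83/19 ≈ -4.3684
((-163/(-176) - 144/(-173)) + v)*(311 + 393) = ((-163/(-176) - 144/(-173)) - 83/19)*(311 + 393) = ((-163*(-1/176) - 144*(-1/173)) - 83/19)*704 = ((163/176 + 144/173) - 83/19)*704 = (53543/30448 - 83/19)*704 = -1509867/578512*704 = -6039468/3287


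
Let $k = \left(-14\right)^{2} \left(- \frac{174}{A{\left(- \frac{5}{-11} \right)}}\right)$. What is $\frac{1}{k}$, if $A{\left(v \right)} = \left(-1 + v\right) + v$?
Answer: $\frac{1}{375144} \approx 2.6656 \cdot 10^{-6}$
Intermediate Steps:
$A{\left(v \right)} = -1 + 2 v$
$k = 375144$ ($k = \left(-14\right)^{2} \left(- \frac{174}{-1 + 2 \left(- \frac{5}{-11}\right)}\right) = 196 \left(- \frac{174}{-1 + 2 \left(\left(-5\right) \left(- \frac{1}{11}\right)\right)}\right) = 196 \left(- \frac{174}{-1 + 2 \cdot \frac{5}{11}}\right) = 196 \left(- \frac{174}{-1 + \frac{10}{11}}\right) = 196 \left(- \frac{174}{- \frac{1}{11}}\right) = 196 \left(\left(-174\right) \left(-11\right)\right) = 196 \cdot 1914 = 375144$)
$\frac{1}{k} = \frac{1}{375144}$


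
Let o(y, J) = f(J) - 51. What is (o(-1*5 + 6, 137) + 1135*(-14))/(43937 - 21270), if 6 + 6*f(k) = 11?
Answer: -95641/136002 ≈ -0.70323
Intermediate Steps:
f(k) = 5/6 (f(k) = -1 + (1/6)*11 = -1 + 11/6 = 5/6)
o(y, J) = -301/6 (o(y, J) = 5/6 - 51 = -301/6)
(o(-1*5 + 6, 137) + 1135*(-14))/(43937 - 21270) = (-301/6 + 1135*(-14))/(43937 - 21270) = (-301/6 - 15890)/22667 = -95641/6*1/22667 = -95641/136002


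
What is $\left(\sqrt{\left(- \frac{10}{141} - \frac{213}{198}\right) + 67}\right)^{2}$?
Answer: $\frac{204277}{3102} \approx 65.853$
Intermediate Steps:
$\left(\sqrt{\left(- \frac{10}{141} - \frac{213}{198}\right) + 67}\right)^{2} = \left(\sqrt{\left(\left(-10\right) \frac{1}{141} - \frac{71}{66}\right) + 67}\right)^{2} = \left(\sqrt{\left(- \frac{10}{141} - \frac{71}{66}\right) + 67}\right)^{2} = \left(\sqrt{- \frac{3557}{3102} + 67}\right)^{2} = \left(\sqrt{\frac{204277}{3102}}\right)^{2} = \left(\frac{\sqrt{633667254}}{3102}\right)^{2} = \frac{204277}{3102}$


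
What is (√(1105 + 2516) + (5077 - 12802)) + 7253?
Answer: -472 + √3621 ≈ -411.83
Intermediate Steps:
(√(1105 + 2516) + (5077 - 12802)) + 7253 = (√3621 - 7725) + 7253 = (-7725 + √3621) + 7253 = -472 + √3621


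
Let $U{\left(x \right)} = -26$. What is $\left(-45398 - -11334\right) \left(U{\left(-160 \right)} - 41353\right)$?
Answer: $1409534256$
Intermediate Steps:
$\left(-45398 - -11334\right) \left(U{\left(-160 \right)} - 41353\right) = \left(-45398 - -11334\right) \left(-26 - 41353\right) = \left(-45398 + \left(-2827 + 14161\right)\right) \left(-41379\right) = \left(-45398 + 11334\right) \left(-41379\right) = \left(-34064\right) \left(-41379\right) = 1409534256$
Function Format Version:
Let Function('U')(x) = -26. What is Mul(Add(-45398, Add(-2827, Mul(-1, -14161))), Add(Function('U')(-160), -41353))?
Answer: 1409534256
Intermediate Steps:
Mul(Add(-45398, Add(-2827, Mul(-1, -14161))), Add(Function('U')(-160), -41353)) = Mul(Add(-45398, Add(-2827, Mul(-1, -14161))), Add(-26, -41353)) = Mul(Add(-45398, Add(-2827, 14161)), -41379) = Mul(Add(-45398, 11334), -41379) = Mul(-34064, -41379) = 1409534256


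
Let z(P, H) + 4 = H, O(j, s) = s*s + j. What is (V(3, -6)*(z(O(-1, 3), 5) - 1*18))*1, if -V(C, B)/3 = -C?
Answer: -153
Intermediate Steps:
O(j, s) = j + s² (O(j, s) = s² + j = j + s²)
V(C, B) = 3*C (V(C, B) = -(-3)*C = 3*C)
z(P, H) = -4 + H
(V(3, -6)*(z(O(-1, 3), 5) - 1*18))*1 = ((3*3)*((-4 + 5) - 1*18))*1 = (9*(1 - 18))*1 = (9*(-17))*1 = -153*1 = -153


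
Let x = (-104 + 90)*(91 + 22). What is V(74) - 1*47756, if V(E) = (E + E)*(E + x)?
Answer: -270940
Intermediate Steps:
x = -1582 (x = -14*113 = -1582)
V(E) = 2*E*(-1582 + E) (V(E) = (E + E)*(E - 1582) = (2*E)*(-1582 + E) = 2*E*(-1582 + E))
V(74) - 1*47756 = 2*74*(-1582 + 74) - 1*47756 = 2*74*(-1508) - 47756 = -223184 - 47756 = -270940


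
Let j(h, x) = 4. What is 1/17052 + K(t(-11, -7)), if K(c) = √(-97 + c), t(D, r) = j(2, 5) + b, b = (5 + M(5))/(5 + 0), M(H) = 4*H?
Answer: 1/17052 + 2*I*√22 ≈ 5.8644e-5 + 9.3808*I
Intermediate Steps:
b = 5 (b = (5 + 4*5)/(5 + 0) = (5 + 20)/5 = 25*(⅕) = 5)
t(D, r) = 9 (t(D, r) = 4 + 5 = 9)
1/17052 + K(t(-11, -7)) = 1/17052 + √(-97 + 9) = 1/17052 + √(-88) = 1/17052 + 2*I*√22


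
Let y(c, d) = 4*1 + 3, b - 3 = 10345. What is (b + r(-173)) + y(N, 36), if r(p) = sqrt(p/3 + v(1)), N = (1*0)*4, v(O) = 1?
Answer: 10355 + I*sqrt(510)/3 ≈ 10355.0 + 7.5277*I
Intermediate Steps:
N = 0 (N = 0*4 = 0)
b = 10348 (b = 3 + 10345 = 10348)
y(c, d) = 7 (y(c, d) = 4 + 3 = 7)
r(p) = sqrt(1 + p/3) (r(p) = sqrt(p/3 + 1) = sqrt(1 + p/3))
(b + r(-173)) + y(N, 36) = (10348 + sqrt(9 + 3*(-173))/3) + 7 = (10348 + sqrt(9 - 519)/3) + 7 = (10348 + sqrt(-510)/3) + 7 = (10348 + (I*sqrt(510))/3) + 7 = (10348 + I*sqrt(510)/3) + 7 = 10355 + I*sqrt(510)/3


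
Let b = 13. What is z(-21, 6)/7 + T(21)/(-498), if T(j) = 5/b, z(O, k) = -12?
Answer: -77723/45318 ≈ -1.7151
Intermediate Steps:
T(j) = 5/13
z(-21, 6)/7 + T(21)/(-498) = -12/7 + (5/13)/(-498) = -12*⅐ + (5/13)*(-1/498) = -12/7 - 5/6474 = -77723/45318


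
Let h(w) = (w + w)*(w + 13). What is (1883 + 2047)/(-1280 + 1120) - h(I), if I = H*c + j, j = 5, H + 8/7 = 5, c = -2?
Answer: 24519/784 ≈ 31.274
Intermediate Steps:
H = 27/7 (H = -8/7 + 5 = 27/7 ≈ 3.8571)
I = -19/7 (I = (27/7)*(-2) + 5 = -54/7 + 5 = -19/7 ≈ -2.7143)
h(w) = 2*w*(13 + w) (h(w) = (2*w)*(13 + w) = 2*w*(13 + w))
(1883 + 2047)/(-1280 + 1120) - h(I) = (1883 + 2047)/(-1280 + 1120) - 2*(-19)*(13 - 19/7)/7 = 3930/(-160) - 2*(-19)*72/(7*7) = 3930*(-1/160) - 1*(-2736/49) = -393/16 + 2736/49 = 24519/784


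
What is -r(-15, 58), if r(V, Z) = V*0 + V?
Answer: 15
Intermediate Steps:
r(V, Z) = V (r(V, Z) = 0 + V = V)
-r(-15, 58) = -1*(-15) = 15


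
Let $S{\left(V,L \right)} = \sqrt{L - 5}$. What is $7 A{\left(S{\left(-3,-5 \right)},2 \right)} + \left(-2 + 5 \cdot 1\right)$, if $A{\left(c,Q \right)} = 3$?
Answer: $24$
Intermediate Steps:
$S{\left(V,L \right)} = \sqrt{-5 + L}$
$7 A{\left(S{\left(-3,-5 \right)},2 \right)} + \left(-2 + 5 \cdot 1\right) = 7 \cdot 3 + \left(-2 + 5 \cdot 1\right) = 21 + \left(-2 + 5\right) = 21 + 3 = 24$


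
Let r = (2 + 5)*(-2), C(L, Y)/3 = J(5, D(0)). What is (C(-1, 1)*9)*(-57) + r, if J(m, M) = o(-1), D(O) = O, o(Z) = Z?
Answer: 1525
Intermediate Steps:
J(m, M) = -1
C(L, Y) = -3 (C(L, Y) = 3*(-1) = -3)
r = -14 (r = 7*(-2) = -14)
(C(-1, 1)*9)*(-57) + r = -3*9*(-57) - 14 = -27*(-57) - 14 = 1539 - 14 = 1525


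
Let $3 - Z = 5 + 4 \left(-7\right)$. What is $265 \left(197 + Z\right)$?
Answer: $59095$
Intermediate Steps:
$Z = 26$ ($Z = 3 - \left(5 + 4 \left(-7\right)\right) = 3 - \left(5 - 28\right) = 3 - -23 = 3 + 23 = 26$)
$265 \left(197 + Z\right) = 265 \left(197 + 26\right) = 265 \cdot 223 = 59095$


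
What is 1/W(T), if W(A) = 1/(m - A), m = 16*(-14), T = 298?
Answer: -522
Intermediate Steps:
m = -224
W(A) = 1/(-224 - A)
1/W(T) = 1/(-1/(224 + 298)) = 1/(-1/522) = -522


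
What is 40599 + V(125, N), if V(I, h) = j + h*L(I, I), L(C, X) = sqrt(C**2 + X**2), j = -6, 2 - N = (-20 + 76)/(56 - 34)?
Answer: 40593 - 750*sqrt(2)/11 ≈ 40497.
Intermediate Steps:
N = -6/11 (N = 2 - (-20 + 76)/(56 - 34) = 2 - 56/22 = 2 - 1*28/11 = 2 - 28/11 = -6/11 ≈ -0.54545)
V(I, h) = -6 + h*sqrt(2)*sqrt(I**2) (V(I, h) = -6 + h*sqrt(I**2 + I**2) = -6 + h*sqrt(2*I**2) = -6 + h*(sqrt(2)*sqrt(I**2)) = -6 + h*sqrt(2)*sqrt(I**2))
40599 + V(125, N) = 40599 + (-6 - 6*sqrt(2)*sqrt(125**2)/11) = 40599 + (-6 - 6*sqrt(2)*sqrt(15625)/11) = 40599 + (-6 - 6/11*sqrt(2)*125) = 40599 + (-6 - 750*sqrt(2)/11) = 40593 - 750*sqrt(2)/11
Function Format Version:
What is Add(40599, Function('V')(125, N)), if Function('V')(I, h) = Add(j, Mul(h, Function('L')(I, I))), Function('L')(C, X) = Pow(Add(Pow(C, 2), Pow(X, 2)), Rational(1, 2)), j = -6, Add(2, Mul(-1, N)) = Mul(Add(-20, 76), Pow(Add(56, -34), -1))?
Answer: Add(40593, Mul(Rational(-750, 11), Pow(2, Rational(1, 2)))) ≈ 40497.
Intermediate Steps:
N = Rational(-6, 11) (N = Add(2, Mul(-1, Mul(Add(-20, 76), Pow(Add(56, -34), -1)))) = Add(2, Mul(-1, Mul(56, Pow(22, -1)))) = Add(2, Mul(-1, Mul(56, Rational(1, 22)))) = Add(2, Mul(-1, Rational(28, 11))) = Add(2, Rational(-28, 11)) = Rational(-6, 11) ≈ -0.54545)
Function('V')(I, h) = Add(-6, Mul(h, Pow(2, Rational(1, 2)), Pow(Pow(I, 2), Rational(1, 2)))) (Function('V')(I, h) = Add(-6, Mul(h, Pow(Add(Pow(I, 2), Pow(I, 2)), Rational(1, 2)))) = Add(-6, Mul(h, Pow(Mul(2, Pow(I, 2)), Rational(1, 2)))) = Add(-6, Mul(h, Mul(Pow(2, Rational(1, 2)), Pow(Pow(I, 2), Rational(1, 2))))) = Add(-6, Mul(h, Pow(2, Rational(1, 2)), Pow(Pow(I, 2), Rational(1, 2)))))
Add(40599, Function('V')(125, N)) = Add(40599, Add(-6, Mul(Rational(-6, 11), Pow(2, Rational(1, 2)), Pow(Pow(125, 2), Rational(1, 2))))) = Add(40599, Add(-6, Mul(Rational(-6, 11), Pow(2, Rational(1, 2)), Pow(15625, Rational(1, 2))))) = Add(40599, Add(-6, Mul(Rational(-6, 11), Pow(2, Rational(1, 2)), 125))) = Add(40599, Add(-6, Mul(Rational(-750, 11), Pow(2, Rational(1, 2))))) = Add(40593, Mul(Rational(-750, 11), Pow(2, Rational(1, 2))))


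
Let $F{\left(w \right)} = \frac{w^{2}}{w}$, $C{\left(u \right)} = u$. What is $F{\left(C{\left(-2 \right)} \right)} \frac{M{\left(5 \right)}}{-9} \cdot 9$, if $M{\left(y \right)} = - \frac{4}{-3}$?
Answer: $\frac{8}{3} \approx 2.6667$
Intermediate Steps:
$M{\left(y \right)} = \frac{4}{3}$ ($M{\left(y \right)} = \left(-4\right) \left(- \frac{1}{3}\right) = \frac{4}{3}$)
$F{\left(w \right)} = w$
$F{\left(C{\left(-2 \right)} \right)} \frac{M{\left(5 \right)}}{-9} \cdot 9 = - 2 \frac{4}{3 \left(-9\right)} 9 = - 2 \cdot \frac{4}{3} \left(- \frac{1}{9}\right) 9 = \left(-2\right) \left(- \frac{4}{27}\right) 9 = \frac{8}{27} \cdot 9 = \frac{8}{3}$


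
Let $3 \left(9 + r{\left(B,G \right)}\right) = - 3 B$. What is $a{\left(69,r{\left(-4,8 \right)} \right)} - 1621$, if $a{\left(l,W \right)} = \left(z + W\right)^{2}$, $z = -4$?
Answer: $-1540$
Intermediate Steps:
$r{\left(B,G \right)} = -9 - B$ ($r{\left(B,G \right)} = -9 + \frac{\left(-3\right) B}{3} = -9 - B$)
$a{\left(l,W \right)} = \left(-4 + W\right)^{2}$
$a{\left(69,r{\left(-4,8 \right)} \right)} - 1621 = \left(-4 - 5\right)^{2} - 1621 = \left(-9\right)^{2} - 1621 = 81 - 1621 = -1540$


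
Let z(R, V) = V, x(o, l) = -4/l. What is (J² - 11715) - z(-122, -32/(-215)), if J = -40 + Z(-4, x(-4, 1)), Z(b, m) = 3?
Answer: -2224422/215 ≈ -10346.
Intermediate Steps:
J = -37 (J = -40 + 3 = -37)
(J² - 11715) - z(-122, -32/(-215)) = ((-37)² - 11715) - (-32)/(-215) = (1369 - 11715) - (-32)*(-1)/215 = -10346 - 1*32/215 = -10346 - 32/215 = -2224422/215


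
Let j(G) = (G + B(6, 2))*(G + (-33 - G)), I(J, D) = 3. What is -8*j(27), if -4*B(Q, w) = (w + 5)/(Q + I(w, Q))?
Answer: 21230/3 ≈ 7076.7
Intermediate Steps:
B(Q, w) = -(5 + w)/(4*(3 + Q)) (B(Q, w) = -(w + 5)/(4*(Q + 3)) = -(5 + w)/(4*(3 + Q)))
j(G) = 77/12 - 33*G (j(G) = (G + (-5 - 1*2)/(4*(3 + 6)))*(G + (-33 - G)) = (G + (¼)*(-5 - 2)/9)*(-33) = (G + (¼)*(⅑)*(-7))*(-33) = (G - 7/36)*(-33) = (-7/36 + G)*(-33) = 77/12 - 33*G)
-8*j(27) = -8*(77/12 - 33*27) = -8*(77/12 - 891) = -8*(-10615/12) = 21230/3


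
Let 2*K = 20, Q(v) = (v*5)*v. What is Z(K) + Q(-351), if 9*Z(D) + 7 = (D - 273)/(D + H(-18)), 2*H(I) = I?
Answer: 615975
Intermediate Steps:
Q(v) = 5*v² (Q(v) = (5*v)*v = 5*v²)
K = 10 (K = (½)*20 = 10)
H(I) = I/2
Z(D) = -7/9 + (-273 + D)/(9*(-9 + D)) (Z(D) = -7/9 + ((D - 273)/(D + (½)*(-18)))/9 = -7/9 + ((-273 + D)/(D - 9))/9 = -7/9 + ((-273 + D)/(-9 + D))/9 = -7/9 + (-273 + D)/(9*(-9 + D)))
Z(K) + Q(-351) = 2*(-35 - 1*10)/(3*(-9 + 10)) + 5*(-351)² = (⅔)*(-35 - 10)/1 + 5*123201 = (⅔)*1*(-45) + 616005 = -30 + 616005 = 615975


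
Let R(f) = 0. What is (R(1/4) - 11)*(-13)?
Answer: 143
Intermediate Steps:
(R(1/4) - 11)*(-13) = (0 - 11)*(-13) = -11*(-13) = 143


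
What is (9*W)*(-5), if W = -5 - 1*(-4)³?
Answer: -2655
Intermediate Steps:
W = 59 (W = -5 - 1*(-64) = -5 + 64 = 59)
(9*W)*(-5) = (9*59)*(-5) = 531*(-5) = -2655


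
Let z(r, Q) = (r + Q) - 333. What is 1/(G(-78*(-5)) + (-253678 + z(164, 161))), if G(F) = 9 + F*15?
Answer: -1/247827 ≈ -4.0351e-6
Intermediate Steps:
z(r, Q) = -333 + Q + r (z(r, Q) = (Q + r) - 333 = -333 + Q + r)
G(F) = 9 + 15*F
1/(G(-78*(-5)) + (-253678 + z(164, 161))) = 1/((9 + 15*(-78*(-5))) + (-253678 + (-333 + 161 + 164))) = 1/((9 + 15*390) + (-253678 - 8)) = 1/((9 + 5850) - 253686) = 1/(5859 - 253686) = 1/(-247827) = -1/247827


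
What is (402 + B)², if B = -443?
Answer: 1681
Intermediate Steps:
(402 + B)² = (402 - 443)² = (-41)² = 1681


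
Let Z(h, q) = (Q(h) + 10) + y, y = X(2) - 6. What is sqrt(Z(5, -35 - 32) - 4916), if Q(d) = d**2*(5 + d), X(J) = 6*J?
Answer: 5*I*sqrt(186) ≈ 68.191*I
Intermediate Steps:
y = 6 (y = 6*2 - 6 = 12 - 6 = 6)
Z(h, q) = 16 + h**2*(5 + h) (Z(h, q) = (h**2*(5 + h) + 10) + 6 = (10 + h**2*(5 + h)) + 6 = 16 + h**2*(5 + h))
sqrt(Z(5, -35 - 32) - 4916) = sqrt((16 + 5**2*(5 + 5)) - 4916) = sqrt((16 + 25*10) - 4916) = sqrt((16 + 250) - 4916) = sqrt(266 - 4916) = sqrt(-4650) = 5*I*sqrt(186)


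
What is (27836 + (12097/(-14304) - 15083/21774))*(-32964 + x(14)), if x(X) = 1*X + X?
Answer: -1982836509656949/2162884 ≈ -9.1676e+8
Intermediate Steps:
x(X) = 2*X (x(X) = X + X = 2*X)
(27836 + (12097/(-14304) - 15083/21774))*(-32964 + x(14)) = (27836 + (12097/(-14304) - 15083/21774))*(-32964 + 2*14) = (27836 + (12097*(-1/14304) - 15083*1/21774))*(-32964 + 28) = (27836 + (-12097/14304 - 15083/21774))*(-32936) = (27836 - 26619295/17303072)*(-32936) = (481621692897/17303072)*(-32936) = -1982836509656949/2162884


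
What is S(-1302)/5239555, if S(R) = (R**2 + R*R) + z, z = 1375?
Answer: 3391783/5239555 ≈ 0.64734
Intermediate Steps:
S(R) = 1375 + 2*R**2 (S(R) = (R**2 + R*R) + 1375 = (R**2 + R**2) + 1375 = 2*R**2 + 1375 = 1375 + 2*R**2)
S(-1302)/5239555 = (1375 + 2*(-1302)**2)/5239555 = (1375 + 2*1695204)*(1/5239555) = (1375 + 3390408)*(1/5239555) = 3391783*(1/5239555) = 3391783/5239555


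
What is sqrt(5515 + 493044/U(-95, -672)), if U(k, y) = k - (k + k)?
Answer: sqrt(96612055)/95 ≈ 103.46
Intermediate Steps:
U(k, y) = -k (U(k, y) = k - 2*k = -k)
sqrt(5515 + 493044/U(-95, -672)) = sqrt(5515 + 493044/((-1*(-95)))) = sqrt(5515 + 493044/95) = sqrt(1016969/95) = sqrt(96612055)/95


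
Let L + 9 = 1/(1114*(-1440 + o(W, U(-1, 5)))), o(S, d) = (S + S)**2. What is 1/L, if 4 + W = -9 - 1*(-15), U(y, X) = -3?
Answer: -1586336/14277025 ≈ -0.11111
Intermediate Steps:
W = 2 (W = -4 + (-9 - 1*(-15)) = -4 + (-9 + 15) = -4 + 6 = 2)
o(S, d) = 4*S**2 (o(S, d) = (2*S)**2 = 4*S**2)
L = -14277025/1586336 (L = -9 + 1/(1114*(-1440 + 4*2**2)) = -9 + 1/(1114*(-1440 + 4*4)) = -9 + 1/(1114*(-1440 + 16)) = -9 + 1/(1114*(-1424)) = -9 + 1/(-1586336) = -9 - 1/1586336 = -14277025/1586336 ≈ -9.0000)
1/L = 1/(-14277025/1586336) = -1586336/14277025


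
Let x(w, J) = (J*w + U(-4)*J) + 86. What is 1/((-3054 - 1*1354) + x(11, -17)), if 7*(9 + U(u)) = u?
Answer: -7/30424 ≈ -0.00023008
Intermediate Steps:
U(u) = -9 + u/7
x(w, J) = 86 - 67*J/7 + J*w (x(w, J) = (J*w + (-9 + (1/7)*(-4))*J) + 86 = (J*w + (-9 - 4/7)*J) + 86 = (J*w - 67*J/7) + 86 = (-67*J/7 + J*w) + 86 = 86 - 67*J/7 + J*w)
1/((-3054 - 1*1354) + x(11, -17)) = 1/((-3054 - 1*1354) + (86 - 67/7*(-17) - 17*11)) = 1/((-3054 - 1354) + (86 + 1139/7 - 187)) = 1/(-4408 + 432/7) = 1/(-30424/7) = -7/30424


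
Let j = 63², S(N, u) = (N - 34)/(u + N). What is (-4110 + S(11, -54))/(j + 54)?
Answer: -176707/172989 ≈ -1.0215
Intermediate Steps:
S(N, u) = (-34 + N)/(N + u)
j = 3969
(-4110 + S(11, -54))/(j + 54) = (-4110 + (-34 + 11)/(11 - 54))/(3969 + 54) = (-4110 - 23/(-43))/4023 = (-4110 - 1/43*(-23))*(1/4023) = (-4110 + 23/43)*(1/4023) = -176707/43*1/4023 = -176707/172989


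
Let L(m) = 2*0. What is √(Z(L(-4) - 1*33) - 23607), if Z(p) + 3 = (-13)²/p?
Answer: I*√25716867/33 ≈ 153.67*I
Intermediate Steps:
L(m) = 0
Z(p) = -3 + 169/p (Z(p) = -3 + (-13)²/p = -3 + 169/p)
√(Z(L(-4) - 1*33) - 23607) = √((-3 + 169/(0 - 1*33)) - 23607) = √((-3 + 169/(0 - 33)) - 23607) = √((-3 + 169/(-33)) - 23607) = √((-3 + 169*(-1/33)) - 23607) = √((-3 - 169/33) - 23607) = √(-268/33 - 23607) = √(-779299/33) = I*√25716867/33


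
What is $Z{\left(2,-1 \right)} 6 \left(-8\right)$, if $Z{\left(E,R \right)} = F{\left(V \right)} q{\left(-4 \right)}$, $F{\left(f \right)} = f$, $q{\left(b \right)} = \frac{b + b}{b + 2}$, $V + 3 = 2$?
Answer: $192$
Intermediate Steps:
$V = -1$ ($V = -3 + 2 = -1$)
$q{\left(b \right)} = \frac{2 b}{2 + b}$
$Z{\left(E,R \right)} = -4$ ($Z{\left(E,R \right)} = - \frac{2 \left(-4\right)}{2 - 4} = - \frac{2 \left(-4\right)}{-2} = - \frac{2 \left(-4\right) \left(-1\right)}{2} = \left(-1\right) 4 = -4$)
$Z{\left(2,-1 \right)} 6 \left(-8\right) = \left(-4\right) 6 \left(-8\right) = \left(-24\right) \left(-8\right) = 192$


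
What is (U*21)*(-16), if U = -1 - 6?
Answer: 2352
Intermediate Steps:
U = -7
(U*21)*(-16) = -7*21*(-16) = -147*(-16) = 2352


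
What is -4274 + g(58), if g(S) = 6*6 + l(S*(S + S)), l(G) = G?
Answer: 2490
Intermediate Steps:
g(S) = 36 + 2*S**2 (g(S) = 6*6 + S*(S + S) = 36 + S*(2*S) = 36 + 2*S**2)
-4274 + g(58) = -4274 + (36 + 2*58**2) = -4274 + (36 + 2*3364) = -4274 + (36 + 6728) = -4274 + 6764 = 2490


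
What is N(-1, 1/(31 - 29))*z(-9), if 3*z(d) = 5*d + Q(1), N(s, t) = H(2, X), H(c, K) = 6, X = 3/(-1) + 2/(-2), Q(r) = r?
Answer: -88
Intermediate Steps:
X = -4 (X = 3*(-1) + 2*(-½) = -3 - 1 = -4)
N(s, t) = 6
z(d) = ⅓ + 5*d/3 (z(d) = (5*d + 1)/3 = (1 + 5*d)/3 = ⅓ + 5*d/3)
N(-1, 1/(31 - 29))*z(-9) = 6*(⅓ + (5/3)*(-9)) = 6*(⅓ - 15) = 6*(-44/3) = -88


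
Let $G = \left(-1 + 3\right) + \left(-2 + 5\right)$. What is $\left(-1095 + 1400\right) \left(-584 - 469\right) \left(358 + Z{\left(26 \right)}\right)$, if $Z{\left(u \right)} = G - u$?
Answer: $-108232605$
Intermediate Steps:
$G = 5$ ($G = 2 + 3 = 5$)
$Z{\left(u \right)} = 5 - u$
$\left(-1095 + 1400\right) \left(-584 - 469\right) \left(358 + Z{\left(26 \right)}\right) = \left(-1095 + 1400\right) \left(-584 - 469\right) \left(358 + \left(5 - 26\right)\right) = 305 \left(- 1053 \left(358 + \left(5 - 26\right)\right)\right) = 305 \left(- 1053 \left(358 - 21\right)\right) = 305 \left(\left(-1053\right) 337\right) = 305 \left(-354861\right) = -108232605$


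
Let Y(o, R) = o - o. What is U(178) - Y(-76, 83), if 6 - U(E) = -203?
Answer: 209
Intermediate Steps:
U(E) = 209 (U(E) = 6 - 1*(-203) = 6 + 203 = 209)
Y(o, R) = 0
U(178) - Y(-76, 83) = 209 - 1*0 = 209 + 0 = 209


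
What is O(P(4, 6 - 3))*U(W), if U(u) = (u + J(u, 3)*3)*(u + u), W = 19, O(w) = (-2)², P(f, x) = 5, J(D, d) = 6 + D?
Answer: 14288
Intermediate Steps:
O(w) = 4
U(u) = 2*u*(18 + 4*u) (U(u) = (u + (6 + u)*3)*(u + u) = (u + (18 + 3*u))*(2*u) = (18 + 4*u)*(2*u) = 2*u*(18 + 4*u))
O(P(4, 6 - 3))*U(W) = 4*(4*19*(9 + 2*19)) = 4*(4*19*(9 + 38)) = 4*(4*19*47) = 4*3572 = 14288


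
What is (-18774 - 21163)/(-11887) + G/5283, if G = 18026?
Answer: 425262233/62799021 ≈ 6.7718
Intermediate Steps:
(-18774 - 21163)/(-11887) + G/5283 = (-18774 - 21163)/(-11887) + 18026/5283 = -39937*(-1/11887) + 18026*(1/5283) = 39937/11887 + 18026/5283 = 425262233/62799021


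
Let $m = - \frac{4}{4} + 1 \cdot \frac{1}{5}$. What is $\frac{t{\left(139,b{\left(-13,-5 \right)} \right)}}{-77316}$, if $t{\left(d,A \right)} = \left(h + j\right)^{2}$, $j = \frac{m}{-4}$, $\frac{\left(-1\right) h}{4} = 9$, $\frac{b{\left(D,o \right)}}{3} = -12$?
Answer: $- \frac{32041}{1932900} \approx -0.016577$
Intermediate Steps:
$b{\left(D,o \right)} = -36$ ($b{\left(D,o \right)} = 3 \left(-12\right) = -36$)
$h = -36$ ($h = \left(-4\right) 9 = -36$)
$m = - \frac{4}{5}$ ($m = \left(-4\right) \frac{1}{4} + 1 \cdot \frac{1}{5} = -1 + \frac{1}{5} = - \frac{4}{5} \approx -0.8$)
$j = \frac{1}{5}$ ($j = - \frac{4}{5 \left(-4\right)} = \left(- \frac{4}{5}\right) \left(- \frac{1}{4}\right) = \frac{1}{5} \approx 0.2$)
$t{\left(d,A \right)} = \frac{32041}{25}$ ($t{\left(d,A \right)} = \left(-36 + \frac{1}{5}\right)^{2} = \left(- \frac{179}{5}\right)^{2} = \frac{32041}{25}$)
$\frac{t{\left(139,b{\left(-13,-5 \right)} \right)}}{-77316} = \frac{32041}{25 \left(-77316\right)} = \frac{32041}{25} \left(- \frac{1}{77316}\right) = - \frac{32041}{1932900}$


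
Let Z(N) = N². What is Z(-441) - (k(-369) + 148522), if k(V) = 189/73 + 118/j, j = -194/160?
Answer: 326106466/7081 ≈ 46054.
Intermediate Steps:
j = -97/80 (j = -194*1/160 = -97/80 ≈ -1.2125)
k(V) = -670787/7081 (k(V) = 189/73 + 118/(-97/80) = 189*(1/73) + 118*(-80/97) = 189/73 - 9440/97 = -670787/7081)
Z(-441) - (k(-369) + 148522) = (-441)² - (-670787/7081 + 148522) = 194481 - 1*1051013495/7081 = 194481 - 1051013495/7081 = 326106466/7081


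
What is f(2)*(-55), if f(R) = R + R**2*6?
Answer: -1430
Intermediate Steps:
f(R) = R + 6*R**2
f(2)*(-55) = (2*(1 + 6*2))*(-55) = (2*(1 + 12))*(-55) = (2*13)*(-55) = 26*(-55) = -1430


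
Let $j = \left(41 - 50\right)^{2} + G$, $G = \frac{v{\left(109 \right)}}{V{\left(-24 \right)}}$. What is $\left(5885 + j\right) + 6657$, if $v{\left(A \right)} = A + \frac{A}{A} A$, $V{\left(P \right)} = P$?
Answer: $\frac{151367}{12} \approx 12614.0$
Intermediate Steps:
$v{\left(A \right)} = 2 A$ ($v{\left(A \right)} = A + 1 A = A + A = 2 A$)
$G = - \frac{109}{12}$ ($G = \frac{2 \cdot 109}{-24} = 218 \left(- \frac{1}{24}\right) = - \frac{109}{12} \approx -9.0833$)
$j = \frac{863}{12}$ ($j = \left(41 - 50\right)^{2} - \frac{109}{12} = \left(-9\right)^{2} - \frac{109}{12} = 81 - \frac{109}{12} = \frac{863}{12} \approx 71.917$)
$\left(5885 + j\right) + 6657 = \left(5885 + \frac{863}{12}\right) + 6657 = \frac{71483}{12} + 6657 = \frac{151367}{12}$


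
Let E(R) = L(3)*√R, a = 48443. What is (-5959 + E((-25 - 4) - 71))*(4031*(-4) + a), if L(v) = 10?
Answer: -192588921 + 3231900*I ≈ -1.9259e+8 + 3.2319e+6*I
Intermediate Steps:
E(R) = 10*√R
(-5959 + E((-25 - 4) - 71))*(4031*(-4) + a) = (-5959 + 10*√((-25 - 4) - 71))*(4031*(-4) + 48443) = (-5959 + 10*√(-29 - 71))*(-16124 + 48443) = (-5959 + 10*√(-100))*32319 = (-5959 + 10*(10*I))*32319 = (-5959 + 100*I)*32319 = -192588921 + 3231900*I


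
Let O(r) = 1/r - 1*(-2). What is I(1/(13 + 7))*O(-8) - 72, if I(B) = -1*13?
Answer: -771/8 ≈ -96.375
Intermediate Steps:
O(r) = 2 + 1/r (O(r) = 1/r + 2 = 2 + 1/r)
I(B) = -13
I(1/(13 + 7))*O(-8) - 72 = -13*(2 + 1/(-8)) - 72 = -13*(2 - ⅛) - 72 = -13*15/8 - 72 = -195/8 - 72 = -771/8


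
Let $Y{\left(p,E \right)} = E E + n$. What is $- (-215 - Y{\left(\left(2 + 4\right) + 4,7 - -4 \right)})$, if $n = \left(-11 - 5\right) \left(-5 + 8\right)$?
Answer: $288$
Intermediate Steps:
$n = -48$ ($n = \left(-16\right) 3 = -48$)
$Y{\left(p,E \right)} = -48 + E^{2}$ ($Y{\left(p,E \right)} = E E - 48 = E^{2} - 48 = -48 + E^{2}$)
$- (-215 - Y{\left(\left(2 + 4\right) + 4,7 - -4 \right)}) = - (-215 - \left(-48 + \left(7 - -4\right)^{2}\right)) = - (-215 - \left(-48 + \left(7 + 4\right)^{2}\right)) = - (-215 - \left(-48 + 11^{2}\right)) = - (-215 - \left(-48 + 121\right)) = - (-215 - 73) = \left(-1\right) \left(-288\right) = 288$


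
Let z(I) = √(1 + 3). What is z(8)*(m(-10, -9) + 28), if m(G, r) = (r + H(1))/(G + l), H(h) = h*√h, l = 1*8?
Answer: 64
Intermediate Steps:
l = 8
H(h) = h^(3/2)
z(I) = 2 (z(I) = √4 = 2)
m(G, r) = (1 + r)/(8 + G) (m(G, r) = (r + 1^(3/2))/(G + 8) = (r + 1)/(8 + G) = (1 + r)/(8 + G))
z(8)*(m(-10, -9) + 28) = 2*((1 - 9)/(8 - 10) + 28) = 2*(-8/(-2) + 28) = 2*(-½*(-8) + 28) = 2*(4 + 28) = 2*32 = 64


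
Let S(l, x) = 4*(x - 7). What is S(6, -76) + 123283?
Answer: 122951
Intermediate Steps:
S(l, x) = -28 + 4*x (S(l, x) = 4*(-7 + x) = -28 + 4*x)
S(6, -76) + 123283 = (-28 + 4*(-76)) + 123283 = (-28 - 304) + 123283 = -332 + 123283 = 122951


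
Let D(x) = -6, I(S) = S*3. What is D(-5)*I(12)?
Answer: -216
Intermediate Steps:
I(S) = 3*S
D(-5)*I(12) = -18*12 = -6*36 = -216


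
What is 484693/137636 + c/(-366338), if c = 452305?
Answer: 8236286661/3601521212 ≈ 2.2869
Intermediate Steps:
484693/137636 + c/(-366338) = 484693/137636 + 452305/(-366338) = 484693*(1/137636) + 452305*(-1/366338) = 484693/137636 - 64615/52334 = 8236286661/3601521212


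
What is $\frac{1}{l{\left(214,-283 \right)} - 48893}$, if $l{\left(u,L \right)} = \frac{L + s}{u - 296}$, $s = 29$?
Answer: $- \frac{41}{2004486} \approx -2.0454 \cdot 10^{-5}$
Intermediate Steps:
$l{\left(u,L \right)} = \frac{29 + L}{-296 + u}$ ($l{\left(u,L \right)} = \frac{L + 29}{u - 296} = \frac{29 + L}{-296 + u}$)
$\frac{1}{l{\left(214,-283 \right)} - 48893} = \frac{1}{\frac{29 - 283}{-296 + 214} - 48893} = \frac{1}{\frac{1}{-82} \left(-254\right) - 48893} = \frac{1}{\left(- \frac{1}{82}\right) \left(-254\right) - 48893} = \frac{1}{\frac{127}{41} - 48893} = \frac{1}{- \frac{2004486}{41}} = - \frac{41}{2004486}$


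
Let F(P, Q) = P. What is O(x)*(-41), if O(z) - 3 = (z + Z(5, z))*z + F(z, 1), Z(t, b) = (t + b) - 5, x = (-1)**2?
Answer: -246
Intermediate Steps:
x = 1
Z(t, b) = -5 + b + t (Z(t, b) = (b + t) - 5 = -5 + b + t)
O(z) = 3 + z + 2*z**2 (O(z) = 3 + ((z + (-5 + z + 5))*z + z) = 3 + ((z + z)*z + z) = 3 + ((2*z)*z + z) = 3 + (2*z**2 + z) = 3 + (z + 2*z**2) = 3 + z + 2*z**2)
O(x)*(-41) = (3 + 1 + 2*1**2)*(-41) = (3 + 1 + 2*1)*(-41) = (3 + 1 + 2)*(-41) = 6*(-41) = -246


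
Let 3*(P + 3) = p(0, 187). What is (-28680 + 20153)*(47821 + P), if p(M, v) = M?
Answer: -407744086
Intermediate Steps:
P = -3 (P = -3 + (⅓)*0 = -3 + 0 = -3)
(-28680 + 20153)*(47821 + P) = (-28680 + 20153)*(47821 - 3) = -8527*47818 = -407744086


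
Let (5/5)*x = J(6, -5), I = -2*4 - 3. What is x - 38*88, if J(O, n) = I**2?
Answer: -3223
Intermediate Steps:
I = -11 (I = -8 - 3 = -11)
J(O, n) = 121 (J(O, n) = (-11)**2 = 121)
x = 121
x - 38*88 = 121 - 38*88 = 121 - 3344 = -3223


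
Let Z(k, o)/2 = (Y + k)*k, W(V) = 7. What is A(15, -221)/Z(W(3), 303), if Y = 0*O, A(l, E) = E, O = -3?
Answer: -221/98 ≈ -2.2551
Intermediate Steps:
Y = 0 (Y = 0*(-3) = 0)
Z(k, o) = 2*k² (Z(k, o) = 2*((0 + k)*k) = 2*(k*k) = 2*k²)
A(15, -221)/Z(W(3), 303) = -221/(2*7²) = -221/(2*49) = -221/98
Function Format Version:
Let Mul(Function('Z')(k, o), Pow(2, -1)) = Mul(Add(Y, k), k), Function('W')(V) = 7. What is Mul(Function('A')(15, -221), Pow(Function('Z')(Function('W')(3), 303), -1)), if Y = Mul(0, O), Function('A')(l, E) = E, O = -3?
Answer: Rational(-221, 98) ≈ -2.2551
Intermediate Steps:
Y = 0 (Y = Mul(0, -3) = 0)
Function('Z')(k, o) = Mul(2, Pow(k, 2)) (Function('Z')(k, o) = Mul(2, Mul(Add(0, k), k)) = Mul(2, Mul(k, k)) = Mul(2, Pow(k, 2)))
Mul(Function('A')(15, -221), Pow(Function('Z')(Function('W')(3), 303), -1)) = Mul(-221, Pow(Mul(2, Pow(7, 2)), -1)) = Mul(-221, Pow(Mul(2, 49), -1)) = Mul(-221, Pow(98, -1)) = Mul(-221, Rational(1, 98)) = Rational(-221, 98)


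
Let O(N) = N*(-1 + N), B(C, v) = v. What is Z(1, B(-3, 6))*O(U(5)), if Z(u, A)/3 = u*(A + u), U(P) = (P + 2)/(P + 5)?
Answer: -441/100 ≈ -4.4100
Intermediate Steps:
U(P) = (2 + P)/(5 + P)
Z(u, A) = 3*u*(A + u) (Z(u, A) = 3*(u*(A + u)) = 3*u*(A + u))
Z(1, B(-3, 6))*O(U(5)) = (3*1*(6 + 1))*(((2 + 5)/(5 + 5))*(-1 + (2 + 5)/(5 + 5))) = (3*1*7)*((7/10)*(-1 + 7/10)) = 21*(((⅒)*7)*(-1 + (⅒)*7)) = 21*(7*(-1 + 7/10)/10) = 21*((7/10)*(-3/10)) = 21*(-21/100) = -441/100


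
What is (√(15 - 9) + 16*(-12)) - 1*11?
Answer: -203 + √6 ≈ -200.55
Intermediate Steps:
(√(15 - 9) + 16*(-12)) - 1*11 = (√6 - 192) - 11 = (-192 + √6) - 11 = -203 + √6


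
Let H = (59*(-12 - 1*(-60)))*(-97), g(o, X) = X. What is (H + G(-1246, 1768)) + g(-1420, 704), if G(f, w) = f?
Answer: -275246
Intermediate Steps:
H = -274704 (H = (59*(-12 + 60))*(-97) = (59*48)*(-97) = 2832*(-97) = -274704)
(H + G(-1246, 1768)) + g(-1420, 704) = (-274704 - 1246) + 704 = -275950 + 704 = -275246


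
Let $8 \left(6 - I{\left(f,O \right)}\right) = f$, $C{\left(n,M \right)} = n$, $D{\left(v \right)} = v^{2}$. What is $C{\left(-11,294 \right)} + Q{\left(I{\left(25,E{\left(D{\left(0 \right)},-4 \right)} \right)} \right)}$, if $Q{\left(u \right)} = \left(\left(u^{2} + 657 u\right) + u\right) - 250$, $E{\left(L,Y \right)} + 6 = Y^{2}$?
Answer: $\frac{104897}{64} \approx 1639.0$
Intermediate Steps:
$E{\left(L,Y \right)} = -6 + Y^{2}$
$I{\left(f,O \right)} = 6 - \frac{f}{8}$
$Q{\left(u \right)} = -250 + u^{2} + 658 u$ ($Q{\left(u \right)} = \left(u^{2} + 658 u\right) - 250 = -250 + u^{2} + 658 u$)
$C{\left(-11,294 \right)} + Q{\left(I{\left(25,E{\left(D{\left(0 \right)},-4 \right)} \right)} \right)} = -11 + \left(-250 + \left(6 - \frac{25}{8}\right)^{2} + 658 \left(6 - \frac{25}{8}\right)\right) = -11 + \left(-250 + \left(\frac{23}{8}\right)^{2} + 658 \cdot \frac{23}{8}\right) = -11 + \left(-250 + \frac{529}{64} + \frac{7567}{4}\right) = -11 + \frac{105601}{64} = \frac{104897}{64}$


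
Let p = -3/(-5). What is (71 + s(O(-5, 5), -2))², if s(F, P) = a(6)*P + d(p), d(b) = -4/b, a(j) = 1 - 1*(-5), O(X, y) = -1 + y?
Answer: 24649/9 ≈ 2738.8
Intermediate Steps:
a(j) = 6 (a(j) = 1 + 5 = 6)
p = ⅗ (p = -3*(-1)/5 = -1*(-⅗) = ⅗ ≈ 0.60000)
s(F, P) = -20/3 + 6*P (s(F, P) = 6*P - 4/⅗ = 6*P - 4*5/3 = 6*P - 20/3 = -20/3 + 6*P)
(71 + s(O(-5, 5), -2))² = (71 + (-20/3 + 6*(-2)))² = (71 + (-20/3 - 12))² = (71 - 56/3)² = (157/3)² = 24649/9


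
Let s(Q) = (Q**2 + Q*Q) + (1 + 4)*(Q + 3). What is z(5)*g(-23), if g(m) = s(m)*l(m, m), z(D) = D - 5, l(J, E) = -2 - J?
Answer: 0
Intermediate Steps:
s(Q) = 15 + 2*Q**2 + 5*Q (s(Q) = (Q**2 + Q**2) + 5*(3 + Q) = 2*Q**2 + (15 + 5*Q) = 15 + 2*Q**2 + 5*Q)
z(D) = -5 + D
g(m) = (-2 - m)*(15 + 2*m**2 + 5*m) (g(m) = (15 + 2*m**2 + 5*m)*(-2 - m) = (-2 - m)*(15 + 2*m**2 + 5*m))
z(5)*g(-23) = (-5 + 5)*(-(2 - 23)*(15 + 2*(-23)**2 + 5*(-23))) = 0*(-1*(-21)*(15 + 2*529 - 115)) = 0*(-1*(-21)*(15 + 1058 - 115)) = 0*(-1*(-21)*958) = 0*20118 = 0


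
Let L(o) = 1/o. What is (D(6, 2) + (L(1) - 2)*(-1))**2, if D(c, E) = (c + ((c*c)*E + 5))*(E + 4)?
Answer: 249001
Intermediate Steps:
D(c, E) = (4 + E)*(5 + c + E*c**2) (D(c, E) = (c + (c**2*E + 5))*(4 + E) = (c + (E*c**2 + 5))*(4 + E) = (c + (5 + E*c**2))*(4 + E) = (5 + c + E*c**2)*(4 + E) = (4 + E)*(5 + c + E*c**2))
(D(6, 2) + (L(1) - 2)*(-1))**2 = ((20 + 4*6 + 5*2 + 2*6 + 2**2*6**2 + 4*2*6**2) + (1/1 - 2)*(-1))**2 = ((20 + 24 + 10 + 12 + 4*36 + 4*2*36) + (1 - 2)*(-1))**2 = ((20 + 24 + 10 + 12 + 144 + 288) - 1*(-1))**2 = (498 + 1)**2 = 499**2 = 249001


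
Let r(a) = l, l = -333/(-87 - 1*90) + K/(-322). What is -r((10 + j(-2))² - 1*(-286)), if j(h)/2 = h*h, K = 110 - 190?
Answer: -20231/9499 ≈ -2.1298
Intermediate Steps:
K = -80
l = 20231/9499 (l = -333/(-87 - 1*90) - 80/(-322) = -333/(-87 - 90) - 80*(-1/322) = -333/(-177) + 40/161 = -333*(-1/177) + 40/161 = 111/59 + 40/161 = 20231/9499 ≈ 2.1298)
j(h) = 2*h² (j(h) = 2*(h*h) = 2*h²)
r(a) = 20231/9499
-r((10 + j(-2))² - 1*(-286)) = -1*20231/9499 = -20231/9499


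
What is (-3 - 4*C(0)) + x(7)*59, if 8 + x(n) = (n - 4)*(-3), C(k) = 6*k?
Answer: -1006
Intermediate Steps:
x(n) = 4 - 3*n (x(n) = -8 + (n - 4)*(-3) = -8 + (-4 + n)*(-3) = -8 + (12 - 3*n) = 4 - 3*n)
(-3 - 4*C(0)) + x(7)*59 = (-3 - 24*0) + (4 - 3*7)*59 = (-3 - 4*0) + (4 - 21)*59 = (-3 + 0) - 17*59 = -3 - 1003 = -1006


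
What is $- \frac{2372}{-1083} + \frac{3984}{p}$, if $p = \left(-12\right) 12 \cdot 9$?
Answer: $- \frac{8615}{9747} \approx -0.88386$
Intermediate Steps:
$p = -1296$ ($p = \left(-144\right) 9 = -1296$)
$- \frac{2372}{-1083} + \frac{3984}{p} = - \frac{2372}{-1083} + \frac{3984}{-1296} = \left(-2372\right) \left(- \frac{1}{1083}\right) + 3984 \left(- \frac{1}{1296}\right) = \frac{2372}{1083} - \frac{83}{27} = - \frac{8615}{9747}$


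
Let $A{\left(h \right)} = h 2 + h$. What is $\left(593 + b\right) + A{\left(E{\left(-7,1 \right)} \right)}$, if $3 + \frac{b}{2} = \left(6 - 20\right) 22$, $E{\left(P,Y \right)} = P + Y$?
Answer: $-47$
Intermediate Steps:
$b = -622$ ($b = -6 + 2 \left(6 - 20\right) 22 = -6 + 2 \left(\left(-14\right) 22\right) = -6 + 2 \left(-308\right) = -6 - 616 = -622$)
$A{\left(h \right)} = 3 h$ ($A{\left(h \right)} = 2 h + h = 3 h$)
$\left(593 + b\right) + A{\left(E{\left(-7,1 \right)} \right)} = \left(593 - 622\right) + 3 \left(-7 + 1\right) = -29 + 3 \left(-6\right) = -29 - 18 = -47$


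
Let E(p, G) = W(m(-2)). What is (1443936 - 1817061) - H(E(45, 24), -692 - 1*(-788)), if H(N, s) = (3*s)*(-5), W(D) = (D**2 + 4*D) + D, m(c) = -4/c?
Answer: -371685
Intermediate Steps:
W(D) = D**2 + 5*D
E(p, G) = 14 (E(p, G) = (-4/(-2))*(5 - 4/(-2)) = (-4*(-1/2))*(5 - 4*(-1/2)) = 2*(5 + 2) = 2*7 = 14)
H(N, s) = -15*s
(1443936 - 1817061) - H(E(45, 24), -692 - 1*(-788)) = (1443936 - 1817061) - (-15)*(-692 - 1*(-788)) = -373125 - (-15)*(-692 + 788) = -373125 - (-15)*96 = -373125 - 1*(-1440) = -373125 + 1440 = -371685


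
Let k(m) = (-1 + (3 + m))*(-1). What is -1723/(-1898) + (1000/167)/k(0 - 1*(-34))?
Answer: 2115169/2852694 ≈ 0.74146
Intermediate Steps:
k(m) = -2 - m (k(m) = (2 + m)*(-1) = -2 - m)
-1723/(-1898) + (1000/167)/k(0 - 1*(-34)) = -1723/(-1898) + (1000/167)/(-2 - (0 - 1*(-34))) = -1723*(-1/1898) + (1000*(1/167))/(-2 - (0 + 34)) = 1723/1898 + 1000/(167*(-2 - 1*34)) = 1723/1898 + 1000/(167*(-2 - 34)) = 1723/1898 + (1000/167)/(-36) = 1723/1898 + (1000/167)*(-1/36) = 1723/1898 - 250/1503 = 2115169/2852694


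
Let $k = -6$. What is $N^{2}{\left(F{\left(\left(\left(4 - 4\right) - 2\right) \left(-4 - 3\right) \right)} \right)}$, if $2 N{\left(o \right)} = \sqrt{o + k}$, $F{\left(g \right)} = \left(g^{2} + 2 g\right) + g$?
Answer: $58$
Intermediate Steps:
$F{\left(g \right)} = g^{2} + 3 g$
$N{\left(o \right)} = \frac{\sqrt{-6 + o}}{2}$ ($N{\left(o \right)} = \frac{\sqrt{o - 6}}{2} = \frac{\sqrt{-6 + o}}{2}$)
$N^{2}{\left(F{\left(\left(\left(4 - 4\right) - 2\right) \left(-4 - 3\right) \right)} \right)} = \left(\frac{\sqrt{-6 + \left(\left(4 - 4\right) - 2\right) \left(-4 - 3\right) \left(3 + \left(\left(4 - 4\right) - 2\right) \left(-4 - 3\right)\right)}}{2}\right)^{2} = \left(\frac{\sqrt{-6 + \left(0 - 2\right) \left(-7\right) \left(3 + \left(0 - 2\right) \left(-7\right)\right)}}{2}\right)^{2} = \left(\frac{\sqrt{-6 + \left(-2\right) \left(-7\right) \left(3 - -14\right)}}{2}\right)^{2} = \left(\frac{\sqrt{-6 + 14 \left(3 + 14\right)}}{2}\right)^{2} = \left(\frac{\sqrt{-6 + 14 \cdot 17}}{2}\right)^{2} = \left(\frac{\sqrt{-6 + 238}}{2}\right)^{2} = \left(\frac{\sqrt{232}}{2}\right)^{2} = \left(\frac{2 \sqrt{58}}{2}\right)^{2} = \left(\sqrt{58}\right)^{2} = 58$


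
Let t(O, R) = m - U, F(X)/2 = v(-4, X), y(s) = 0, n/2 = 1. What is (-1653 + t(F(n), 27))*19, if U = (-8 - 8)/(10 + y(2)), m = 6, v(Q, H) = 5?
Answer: -156313/5 ≈ -31263.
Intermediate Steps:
n = 2 (n = 2*1 = 2)
F(X) = 10 (F(X) = 2*5 = 10)
U = -8/5 (U = (-8 - 8)/(10 + 0) = -16/10 = -16*⅒ = -8/5 ≈ -1.6000)
t(O, R) = 38/5 (t(O, R) = 6 - 1*(-8/5) = 6 + 8/5 = 38/5)
(-1653 + t(F(n), 27))*19 = (-1653 + 38/5)*19 = -8227/5*19 = -156313/5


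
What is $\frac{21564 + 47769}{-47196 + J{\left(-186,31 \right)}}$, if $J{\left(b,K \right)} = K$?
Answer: $- \frac{69333}{47165} \approx -1.47$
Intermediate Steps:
$\frac{21564 + 47769}{-47196 + J{\left(-186,31 \right)}} = \frac{21564 + 47769}{-47196 + 31} = \frac{69333}{-47165} = 69333 \left(- \frac{1}{47165}\right) = - \frac{69333}{47165}$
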